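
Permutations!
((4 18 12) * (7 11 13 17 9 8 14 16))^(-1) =(4 12 18)(7 16 14 8 9 17 13 11)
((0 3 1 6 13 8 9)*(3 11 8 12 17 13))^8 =((0 11 8 9)(1 6 3)(12 17 13))^8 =(1 3 6)(12 13 17)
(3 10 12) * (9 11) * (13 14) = (3 10 12)(9 11)(13 14) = [0, 1, 2, 10, 4, 5, 6, 7, 8, 11, 12, 9, 3, 14, 13]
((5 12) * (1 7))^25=((1 7)(5 12))^25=(1 7)(5 12)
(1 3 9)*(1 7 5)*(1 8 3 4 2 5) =(1 4 2 5 8 3 9 7) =[0, 4, 5, 9, 2, 8, 6, 1, 3, 7]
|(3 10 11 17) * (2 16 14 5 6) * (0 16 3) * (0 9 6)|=|(0 16 14 5)(2 3 10 11 17 9 6)|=28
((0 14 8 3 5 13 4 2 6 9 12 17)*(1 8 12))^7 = (0 17 12 14)(1 6 4 5 8 9 2 13 3)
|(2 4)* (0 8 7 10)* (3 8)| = |(0 3 8 7 10)(2 4)| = 10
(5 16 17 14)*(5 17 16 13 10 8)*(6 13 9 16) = (5 9 16 6 13 10 8)(14 17) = [0, 1, 2, 3, 4, 9, 13, 7, 5, 16, 8, 11, 12, 10, 17, 15, 6, 14]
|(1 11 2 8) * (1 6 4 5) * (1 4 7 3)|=14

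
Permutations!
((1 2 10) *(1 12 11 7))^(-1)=(1 7 11 12 10 2)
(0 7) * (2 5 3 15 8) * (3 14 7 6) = (0 6 3 15 8 2 5 14 7) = [6, 1, 5, 15, 4, 14, 3, 0, 2, 9, 10, 11, 12, 13, 7, 8]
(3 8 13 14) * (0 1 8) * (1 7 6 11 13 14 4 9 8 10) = (0 7 6 11 13 4 9 8 14 3)(1 10) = [7, 10, 2, 0, 9, 5, 11, 6, 14, 8, 1, 13, 12, 4, 3]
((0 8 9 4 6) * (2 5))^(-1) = (0 6 4 9 8)(2 5)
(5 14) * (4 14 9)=[0, 1, 2, 3, 14, 9, 6, 7, 8, 4, 10, 11, 12, 13, 5]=(4 14 5 9)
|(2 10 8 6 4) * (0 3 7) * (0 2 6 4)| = 8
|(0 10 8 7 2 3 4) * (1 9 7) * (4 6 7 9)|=20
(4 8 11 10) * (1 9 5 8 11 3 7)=[0, 9, 2, 7, 11, 8, 6, 1, 3, 5, 4, 10]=(1 9 5 8 3 7)(4 11 10)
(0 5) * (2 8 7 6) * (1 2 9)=[5, 2, 8, 3, 4, 0, 9, 6, 7, 1]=(0 5)(1 2 8 7 6 9)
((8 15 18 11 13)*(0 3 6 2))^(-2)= (0 6)(2 3)(8 11 15 13 18)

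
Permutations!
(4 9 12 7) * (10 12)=(4 9 10 12 7)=[0, 1, 2, 3, 9, 5, 6, 4, 8, 10, 12, 11, 7]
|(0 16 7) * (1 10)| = 6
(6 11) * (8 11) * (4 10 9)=[0, 1, 2, 3, 10, 5, 8, 7, 11, 4, 9, 6]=(4 10 9)(6 8 11)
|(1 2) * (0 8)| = 2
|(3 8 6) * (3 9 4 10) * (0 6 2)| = 8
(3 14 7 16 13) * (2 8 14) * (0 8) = (0 8 14 7 16 13 3 2) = [8, 1, 0, 2, 4, 5, 6, 16, 14, 9, 10, 11, 12, 3, 7, 15, 13]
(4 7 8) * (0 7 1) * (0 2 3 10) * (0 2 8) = [7, 8, 3, 10, 1, 5, 6, 0, 4, 9, 2] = (0 7)(1 8 4)(2 3 10)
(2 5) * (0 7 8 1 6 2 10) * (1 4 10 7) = (0 1 6 2 5 7 8 4 10) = [1, 6, 5, 3, 10, 7, 2, 8, 4, 9, 0]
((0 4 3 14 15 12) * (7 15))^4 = ((0 4 3 14 7 15 12))^4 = (0 7 4 15 3 12 14)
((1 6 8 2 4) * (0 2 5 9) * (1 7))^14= (0 6 2 8 4 5 7 9 1)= ((0 2 4 7 1 6 8 5 9))^14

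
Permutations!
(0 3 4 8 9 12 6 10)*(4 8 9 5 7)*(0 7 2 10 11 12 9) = (0 3 8 5 2 10 7 4)(6 11 12) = [3, 1, 10, 8, 0, 2, 11, 4, 5, 9, 7, 12, 6]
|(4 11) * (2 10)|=2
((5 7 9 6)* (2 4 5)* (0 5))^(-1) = (0 4 2 6 9 7 5)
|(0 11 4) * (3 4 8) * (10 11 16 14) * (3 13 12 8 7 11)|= 6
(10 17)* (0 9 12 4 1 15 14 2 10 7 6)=(0 9 12 4 1 15 14 2 10 17 7 6)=[9, 15, 10, 3, 1, 5, 0, 6, 8, 12, 17, 11, 4, 13, 2, 14, 16, 7]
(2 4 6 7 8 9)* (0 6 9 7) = (0 6)(2 4 9)(7 8) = [6, 1, 4, 3, 9, 5, 0, 8, 7, 2]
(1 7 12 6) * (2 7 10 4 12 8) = (1 10 4 12 6)(2 7 8) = [0, 10, 7, 3, 12, 5, 1, 8, 2, 9, 4, 11, 6]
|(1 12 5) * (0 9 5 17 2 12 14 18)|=|(0 9 5 1 14 18)(2 12 17)|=6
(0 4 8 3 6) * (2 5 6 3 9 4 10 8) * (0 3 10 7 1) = (0 7 1)(2 5 6 3 10 8 9 4) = [7, 0, 5, 10, 2, 6, 3, 1, 9, 4, 8]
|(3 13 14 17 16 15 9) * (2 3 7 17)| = |(2 3 13 14)(7 17 16 15 9)| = 20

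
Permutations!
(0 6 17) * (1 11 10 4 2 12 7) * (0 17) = (17)(0 6)(1 11 10 4 2 12 7) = [6, 11, 12, 3, 2, 5, 0, 1, 8, 9, 4, 10, 7, 13, 14, 15, 16, 17]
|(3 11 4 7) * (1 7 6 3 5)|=12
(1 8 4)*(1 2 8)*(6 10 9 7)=(2 8 4)(6 10 9 7)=[0, 1, 8, 3, 2, 5, 10, 6, 4, 7, 9]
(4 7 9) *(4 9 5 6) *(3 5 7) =(9)(3 5 6 4) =[0, 1, 2, 5, 3, 6, 4, 7, 8, 9]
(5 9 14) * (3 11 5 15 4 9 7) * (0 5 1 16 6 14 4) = [5, 16, 2, 11, 9, 7, 14, 3, 8, 4, 10, 1, 12, 13, 15, 0, 6] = (0 5 7 3 11 1 16 6 14 15)(4 9)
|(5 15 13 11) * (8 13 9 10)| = 7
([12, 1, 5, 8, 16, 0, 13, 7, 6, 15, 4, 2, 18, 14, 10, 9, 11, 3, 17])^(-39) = (0 6 11 17 10)(2 3 4 12 13)(5 8 16 18 14)(9 15)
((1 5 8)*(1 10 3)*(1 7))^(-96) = (10)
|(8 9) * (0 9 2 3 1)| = 6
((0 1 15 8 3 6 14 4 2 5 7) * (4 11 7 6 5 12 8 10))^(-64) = (0 12 11 4 6 15 3)(1 8 7 2 14 10 5)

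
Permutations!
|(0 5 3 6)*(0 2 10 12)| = |(0 5 3 6 2 10 12)| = 7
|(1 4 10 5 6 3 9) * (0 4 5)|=|(0 4 10)(1 5 6 3 9)|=15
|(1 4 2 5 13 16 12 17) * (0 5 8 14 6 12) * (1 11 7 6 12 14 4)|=12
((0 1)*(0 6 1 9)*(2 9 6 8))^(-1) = ((0 6 1 8 2 9))^(-1) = (0 9 2 8 1 6)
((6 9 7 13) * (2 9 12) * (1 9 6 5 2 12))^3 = ((1 9 7 13 5 2 6))^3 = (1 13 6 7 2 9 5)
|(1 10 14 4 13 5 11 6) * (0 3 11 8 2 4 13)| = |(0 3 11 6 1 10 14 13 5 8 2 4)| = 12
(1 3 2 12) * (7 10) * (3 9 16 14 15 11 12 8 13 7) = (1 9 16 14 15 11 12)(2 8 13 7 10 3) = [0, 9, 8, 2, 4, 5, 6, 10, 13, 16, 3, 12, 1, 7, 15, 11, 14]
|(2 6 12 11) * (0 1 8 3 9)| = |(0 1 8 3 9)(2 6 12 11)| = 20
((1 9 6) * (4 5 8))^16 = ((1 9 6)(4 5 8))^16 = (1 9 6)(4 5 8)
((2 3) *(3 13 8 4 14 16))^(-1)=((2 13 8 4 14 16 3))^(-1)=(2 3 16 14 4 8 13)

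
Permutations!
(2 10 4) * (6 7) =(2 10 4)(6 7) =[0, 1, 10, 3, 2, 5, 7, 6, 8, 9, 4]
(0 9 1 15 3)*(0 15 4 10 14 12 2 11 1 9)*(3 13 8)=(1 4 10 14 12 2 11)(3 15 13 8)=[0, 4, 11, 15, 10, 5, 6, 7, 3, 9, 14, 1, 2, 8, 12, 13]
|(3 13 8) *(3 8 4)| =3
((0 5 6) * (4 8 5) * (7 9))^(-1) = (0 6 5 8 4)(7 9)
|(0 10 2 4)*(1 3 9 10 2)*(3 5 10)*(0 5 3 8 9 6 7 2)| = |(1 3 6 7 2 4 5 10)(8 9)| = 8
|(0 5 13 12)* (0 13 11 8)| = 4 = |(0 5 11 8)(12 13)|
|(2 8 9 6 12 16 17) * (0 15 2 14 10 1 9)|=8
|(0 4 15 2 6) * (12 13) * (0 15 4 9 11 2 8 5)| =8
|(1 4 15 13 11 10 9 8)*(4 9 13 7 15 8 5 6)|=6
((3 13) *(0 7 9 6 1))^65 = (3 13)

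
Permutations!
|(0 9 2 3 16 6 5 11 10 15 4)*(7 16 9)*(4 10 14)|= 24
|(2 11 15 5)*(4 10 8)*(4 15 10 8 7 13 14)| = 10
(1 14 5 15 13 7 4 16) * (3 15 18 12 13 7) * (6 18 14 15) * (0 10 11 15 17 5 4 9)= (0 10 11 15 7 9)(1 17 5 14 4 16)(3 6 18 12 13)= [10, 17, 2, 6, 16, 14, 18, 9, 8, 0, 11, 15, 13, 3, 4, 7, 1, 5, 12]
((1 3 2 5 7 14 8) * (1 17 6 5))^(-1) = ((1 3 2)(5 7 14 8 17 6))^(-1) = (1 2 3)(5 6 17 8 14 7)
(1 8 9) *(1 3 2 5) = (1 8 9 3 2 5) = [0, 8, 5, 2, 4, 1, 6, 7, 9, 3]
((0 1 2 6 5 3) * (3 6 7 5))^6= (0 3 6 5 7 2 1)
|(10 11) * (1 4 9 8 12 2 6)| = 14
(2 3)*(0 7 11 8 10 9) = [7, 1, 3, 2, 4, 5, 6, 11, 10, 0, 9, 8] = (0 7 11 8 10 9)(2 3)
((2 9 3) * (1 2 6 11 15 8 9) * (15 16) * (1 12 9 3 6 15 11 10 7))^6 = (16)(1 7 10 6 9 12 2)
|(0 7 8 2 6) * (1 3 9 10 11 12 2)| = |(0 7 8 1 3 9 10 11 12 2 6)| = 11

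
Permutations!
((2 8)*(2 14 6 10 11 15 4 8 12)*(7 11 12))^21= ((2 7 11 15 4 8 14 6 10 12))^21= (2 7 11 15 4 8 14 6 10 12)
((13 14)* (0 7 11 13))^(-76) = (0 14 13 11 7)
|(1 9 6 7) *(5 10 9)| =6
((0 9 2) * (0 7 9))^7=(2 7 9)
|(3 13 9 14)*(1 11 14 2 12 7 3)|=6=|(1 11 14)(2 12 7 3 13 9)|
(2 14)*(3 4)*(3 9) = (2 14)(3 4 9) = [0, 1, 14, 4, 9, 5, 6, 7, 8, 3, 10, 11, 12, 13, 2]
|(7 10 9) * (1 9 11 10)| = 6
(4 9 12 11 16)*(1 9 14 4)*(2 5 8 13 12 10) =[0, 9, 5, 3, 14, 8, 6, 7, 13, 10, 2, 16, 11, 12, 4, 15, 1] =(1 9 10 2 5 8 13 12 11 16)(4 14)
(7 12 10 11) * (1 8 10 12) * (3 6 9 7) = [0, 8, 2, 6, 4, 5, 9, 1, 10, 7, 11, 3, 12] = (12)(1 8 10 11 3 6 9 7)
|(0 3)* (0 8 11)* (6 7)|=4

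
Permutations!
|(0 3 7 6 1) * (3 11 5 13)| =8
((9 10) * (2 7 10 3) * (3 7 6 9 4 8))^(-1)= ((2 6 9 7 10 4 8 3))^(-1)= (2 3 8 4 10 7 9 6)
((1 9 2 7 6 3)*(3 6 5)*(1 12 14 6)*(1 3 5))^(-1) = (1 7 2 9)(3 6 14 12)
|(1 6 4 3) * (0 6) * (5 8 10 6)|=8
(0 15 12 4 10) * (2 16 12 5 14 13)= (0 15 5 14 13 2 16 12 4 10)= [15, 1, 16, 3, 10, 14, 6, 7, 8, 9, 0, 11, 4, 2, 13, 5, 12]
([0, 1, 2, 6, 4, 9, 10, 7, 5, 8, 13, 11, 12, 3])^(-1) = (3 13 10 6)(5 8 9)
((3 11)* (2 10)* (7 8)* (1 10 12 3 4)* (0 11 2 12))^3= (0 1 3 11 10 2 4 12)(7 8)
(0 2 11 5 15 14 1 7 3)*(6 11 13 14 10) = (0 2 13 14 1 7 3)(5 15 10 6 11) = [2, 7, 13, 0, 4, 15, 11, 3, 8, 9, 6, 5, 12, 14, 1, 10]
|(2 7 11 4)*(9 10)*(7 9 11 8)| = 10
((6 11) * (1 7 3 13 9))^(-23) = (1 3 9 7 13)(6 11)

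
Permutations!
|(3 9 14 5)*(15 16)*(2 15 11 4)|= 20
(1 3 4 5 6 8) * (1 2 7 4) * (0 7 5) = (0 7 4)(1 3)(2 5 6 8) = [7, 3, 5, 1, 0, 6, 8, 4, 2]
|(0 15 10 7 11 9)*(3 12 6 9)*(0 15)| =|(3 12 6 9 15 10 7 11)| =8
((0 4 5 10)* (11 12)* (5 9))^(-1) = (0 10 5 9 4)(11 12)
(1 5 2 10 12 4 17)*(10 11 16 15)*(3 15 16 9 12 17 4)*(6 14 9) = (1 5 2 11 6 14 9 12 3 15 10 17) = [0, 5, 11, 15, 4, 2, 14, 7, 8, 12, 17, 6, 3, 13, 9, 10, 16, 1]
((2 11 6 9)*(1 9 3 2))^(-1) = (1 9)(2 3 6 11) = ((1 9)(2 11 6 3))^(-1)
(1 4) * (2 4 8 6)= (1 8 6 2 4)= [0, 8, 4, 3, 1, 5, 2, 7, 6]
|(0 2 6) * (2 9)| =4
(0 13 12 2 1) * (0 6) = (0 13 12 2 1 6) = [13, 6, 1, 3, 4, 5, 0, 7, 8, 9, 10, 11, 2, 12]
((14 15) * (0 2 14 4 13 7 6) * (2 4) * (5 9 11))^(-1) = (0 6 7 13 4)(2 15 14)(5 11 9)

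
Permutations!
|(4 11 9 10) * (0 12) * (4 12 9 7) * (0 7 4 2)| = 6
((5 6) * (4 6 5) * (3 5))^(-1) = ((3 5)(4 6))^(-1) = (3 5)(4 6)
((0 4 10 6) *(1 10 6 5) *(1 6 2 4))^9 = ((0 1 10 5 6)(2 4))^9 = (0 6 5 10 1)(2 4)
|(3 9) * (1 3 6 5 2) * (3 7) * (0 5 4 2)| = |(0 5)(1 7 3 9 6 4 2)| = 14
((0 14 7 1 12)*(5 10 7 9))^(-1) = ((0 14 9 5 10 7 1 12))^(-1) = (0 12 1 7 10 5 9 14)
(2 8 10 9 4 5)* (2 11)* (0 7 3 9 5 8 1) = (0 7 3 9 4 8 10 5 11 2 1) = [7, 0, 1, 9, 8, 11, 6, 3, 10, 4, 5, 2]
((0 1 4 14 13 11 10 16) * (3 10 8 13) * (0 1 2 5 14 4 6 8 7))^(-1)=((0 2 5 14 3 10 16 1 6 8 13 11 7))^(-1)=(0 7 11 13 8 6 1 16 10 3 14 5 2)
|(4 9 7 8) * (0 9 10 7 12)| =|(0 9 12)(4 10 7 8)| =12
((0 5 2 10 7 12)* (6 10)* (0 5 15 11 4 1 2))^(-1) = (0 5 12 7 10 6 2 1 4 11 15)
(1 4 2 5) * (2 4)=[0, 2, 5, 3, 4, 1]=(1 2 5)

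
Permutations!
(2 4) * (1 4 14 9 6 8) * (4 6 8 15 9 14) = (1 6 15 9 8)(2 4) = [0, 6, 4, 3, 2, 5, 15, 7, 1, 8, 10, 11, 12, 13, 14, 9]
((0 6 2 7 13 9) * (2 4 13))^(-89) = ((0 6 4 13 9)(2 7))^(-89) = (0 6 4 13 9)(2 7)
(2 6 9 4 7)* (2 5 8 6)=(4 7 5 8 6 9)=[0, 1, 2, 3, 7, 8, 9, 5, 6, 4]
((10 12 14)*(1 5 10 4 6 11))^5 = ((1 5 10 12 14 4 6 11))^5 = (1 4 10 11 14 5 6 12)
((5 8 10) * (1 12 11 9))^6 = ((1 12 11 9)(5 8 10))^6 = (1 11)(9 12)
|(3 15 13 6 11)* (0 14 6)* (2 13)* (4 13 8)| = 10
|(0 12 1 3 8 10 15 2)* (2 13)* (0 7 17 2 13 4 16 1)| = 42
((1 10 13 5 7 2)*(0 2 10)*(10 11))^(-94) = ((0 2 1)(5 7 11 10 13))^(-94) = (0 1 2)(5 7 11 10 13)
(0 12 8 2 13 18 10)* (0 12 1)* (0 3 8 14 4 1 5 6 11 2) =(0 5 6 11 2 13 18 10 12 14 4 1 3 8) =[5, 3, 13, 8, 1, 6, 11, 7, 0, 9, 12, 2, 14, 18, 4, 15, 16, 17, 10]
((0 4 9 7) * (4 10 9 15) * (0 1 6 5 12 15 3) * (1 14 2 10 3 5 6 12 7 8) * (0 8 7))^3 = ((0 3 8 1 12 15 4 5)(2 10 9 7 14))^3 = (0 1 4 3 12 5 8 15)(2 7 10 14 9)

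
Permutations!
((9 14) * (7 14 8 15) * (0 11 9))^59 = (0 8 14 9 7 11 15)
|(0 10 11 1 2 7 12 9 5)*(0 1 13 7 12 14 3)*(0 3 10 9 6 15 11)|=|(0 9 5 1 2 12 6 15 11 13 7 14 10)|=13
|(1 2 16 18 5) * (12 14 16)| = 7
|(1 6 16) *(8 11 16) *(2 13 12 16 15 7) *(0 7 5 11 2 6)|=|(0 7 6 8 2 13 12 16 1)(5 11 15)|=9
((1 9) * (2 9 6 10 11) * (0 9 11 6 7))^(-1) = ((0 9 1 7)(2 11)(6 10))^(-1) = (0 7 1 9)(2 11)(6 10)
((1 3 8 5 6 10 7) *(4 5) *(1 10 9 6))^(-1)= ((1 3 8 4 5)(6 9)(7 10))^(-1)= (1 5 4 8 3)(6 9)(7 10)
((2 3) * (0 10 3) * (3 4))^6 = (0 10 4 3 2)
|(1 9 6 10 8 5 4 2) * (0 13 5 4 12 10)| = 11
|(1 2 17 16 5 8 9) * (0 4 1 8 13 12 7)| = 10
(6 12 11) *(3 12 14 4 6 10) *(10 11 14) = (3 12 14 4 6 10) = [0, 1, 2, 12, 6, 5, 10, 7, 8, 9, 3, 11, 14, 13, 4]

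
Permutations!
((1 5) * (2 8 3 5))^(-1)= ((1 2 8 3 5))^(-1)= (1 5 3 8 2)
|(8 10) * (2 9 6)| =|(2 9 6)(8 10)| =6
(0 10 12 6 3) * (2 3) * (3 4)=(0 10 12 6 2 4 3)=[10, 1, 4, 0, 3, 5, 2, 7, 8, 9, 12, 11, 6]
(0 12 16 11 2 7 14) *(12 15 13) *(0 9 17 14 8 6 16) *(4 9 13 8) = (0 15 8 6 16 11 2 7 4 9 17 14 13 12) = [15, 1, 7, 3, 9, 5, 16, 4, 6, 17, 10, 2, 0, 12, 13, 8, 11, 14]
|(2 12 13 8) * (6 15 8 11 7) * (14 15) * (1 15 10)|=11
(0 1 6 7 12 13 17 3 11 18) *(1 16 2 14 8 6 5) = [16, 5, 14, 11, 4, 1, 7, 12, 6, 9, 10, 18, 13, 17, 8, 15, 2, 3, 0] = (0 16 2 14 8 6 7 12 13 17 3 11 18)(1 5)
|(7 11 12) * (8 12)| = 4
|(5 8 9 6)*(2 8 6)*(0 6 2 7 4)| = |(0 6 5 2 8 9 7 4)| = 8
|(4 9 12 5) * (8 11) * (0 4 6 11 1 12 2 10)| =30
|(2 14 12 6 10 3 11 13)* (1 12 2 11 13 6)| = 10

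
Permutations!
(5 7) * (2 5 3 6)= (2 5 7 3 6)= [0, 1, 5, 6, 4, 7, 2, 3]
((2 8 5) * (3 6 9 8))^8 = (2 6 8)(3 9 5)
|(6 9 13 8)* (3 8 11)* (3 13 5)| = |(3 8 6 9 5)(11 13)| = 10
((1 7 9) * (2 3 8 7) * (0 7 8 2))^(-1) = (0 1 9 7)(2 3)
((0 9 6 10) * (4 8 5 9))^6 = ((0 4 8 5 9 6 10))^6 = (0 10 6 9 5 8 4)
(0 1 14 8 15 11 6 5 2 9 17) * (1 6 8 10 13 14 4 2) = (0 6 5 1 4 2 9 17)(8 15 11)(10 13 14) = [6, 4, 9, 3, 2, 1, 5, 7, 15, 17, 13, 8, 12, 14, 10, 11, 16, 0]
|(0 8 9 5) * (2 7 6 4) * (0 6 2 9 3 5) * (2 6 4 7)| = 6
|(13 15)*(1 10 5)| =6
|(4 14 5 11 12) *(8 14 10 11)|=12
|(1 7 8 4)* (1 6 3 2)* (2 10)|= |(1 7 8 4 6 3 10 2)|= 8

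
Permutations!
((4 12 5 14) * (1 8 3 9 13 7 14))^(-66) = ((1 8 3 9 13 7 14 4 12 5))^(-66) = (1 13 12 3 14)(4 8 7 5 9)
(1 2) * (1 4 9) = (1 2 4 9) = [0, 2, 4, 3, 9, 5, 6, 7, 8, 1]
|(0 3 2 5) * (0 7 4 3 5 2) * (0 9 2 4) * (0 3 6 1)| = 9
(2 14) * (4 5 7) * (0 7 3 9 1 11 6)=(0 7 4 5 3 9 1 11 6)(2 14)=[7, 11, 14, 9, 5, 3, 0, 4, 8, 1, 10, 6, 12, 13, 2]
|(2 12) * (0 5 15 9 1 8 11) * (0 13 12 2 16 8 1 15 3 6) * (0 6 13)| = |(0 5 3 13 12 16 8 11)(9 15)| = 8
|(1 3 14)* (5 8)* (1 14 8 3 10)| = 6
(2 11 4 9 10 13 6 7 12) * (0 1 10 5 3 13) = (0 1 10)(2 11 4 9 5 3 13 6 7 12) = [1, 10, 11, 13, 9, 3, 7, 12, 8, 5, 0, 4, 2, 6]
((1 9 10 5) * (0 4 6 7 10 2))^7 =((0 4 6 7 10 5 1 9 2))^7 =(0 9 5 7 4 2 1 10 6)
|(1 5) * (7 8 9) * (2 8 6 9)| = |(1 5)(2 8)(6 9 7)| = 6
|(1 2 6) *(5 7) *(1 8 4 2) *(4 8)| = |(8)(2 6 4)(5 7)| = 6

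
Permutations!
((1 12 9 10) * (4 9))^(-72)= (1 9 12 10 4)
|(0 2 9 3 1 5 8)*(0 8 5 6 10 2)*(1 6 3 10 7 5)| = 15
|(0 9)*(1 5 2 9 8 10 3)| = 8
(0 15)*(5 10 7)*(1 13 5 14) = (0 15)(1 13 5 10 7 14) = [15, 13, 2, 3, 4, 10, 6, 14, 8, 9, 7, 11, 12, 5, 1, 0]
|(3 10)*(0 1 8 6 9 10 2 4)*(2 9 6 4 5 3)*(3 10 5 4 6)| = 10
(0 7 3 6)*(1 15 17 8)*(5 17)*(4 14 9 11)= (0 7 3 6)(1 15 5 17 8)(4 14 9 11)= [7, 15, 2, 6, 14, 17, 0, 3, 1, 11, 10, 4, 12, 13, 9, 5, 16, 8]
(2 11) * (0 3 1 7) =(0 3 1 7)(2 11) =[3, 7, 11, 1, 4, 5, 6, 0, 8, 9, 10, 2]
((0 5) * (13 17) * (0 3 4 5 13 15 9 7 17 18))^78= ((0 13 18)(3 4 5)(7 17 15 9))^78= (18)(7 15)(9 17)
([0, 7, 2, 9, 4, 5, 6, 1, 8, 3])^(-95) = (1 7)(3 9)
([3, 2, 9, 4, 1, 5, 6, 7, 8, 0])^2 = (0 4 2)(1 9 3)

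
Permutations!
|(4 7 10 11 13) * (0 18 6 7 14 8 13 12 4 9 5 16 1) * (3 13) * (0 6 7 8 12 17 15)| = 168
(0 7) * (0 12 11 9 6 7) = (6 7 12 11 9) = [0, 1, 2, 3, 4, 5, 7, 12, 8, 6, 10, 9, 11]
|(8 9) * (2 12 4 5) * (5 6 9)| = 7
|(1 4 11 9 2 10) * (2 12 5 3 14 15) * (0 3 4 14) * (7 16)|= |(0 3)(1 14 15 2 10)(4 11 9 12 5)(7 16)|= 10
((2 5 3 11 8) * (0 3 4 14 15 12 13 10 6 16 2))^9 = (0 3 11 8)(2 16 6 10 13 12 15 14 4 5)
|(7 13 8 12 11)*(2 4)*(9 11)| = |(2 4)(7 13 8 12 9 11)| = 6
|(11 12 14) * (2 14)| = 4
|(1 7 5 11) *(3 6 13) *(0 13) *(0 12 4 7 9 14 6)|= 9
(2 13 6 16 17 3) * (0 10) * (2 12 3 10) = (0 2 13 6 16 17 10)(3 12) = [2, 1, 13, 12, 4, 5, 16, 7, 8, 9, 0, 11, 3, 6, 14, 15, 17, 10]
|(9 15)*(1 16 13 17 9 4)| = 7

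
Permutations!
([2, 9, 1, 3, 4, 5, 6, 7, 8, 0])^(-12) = [0, 1, 2, 3, 4, 5, 6, 7, 8, 9]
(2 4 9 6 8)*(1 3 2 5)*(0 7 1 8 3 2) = (0 7 1 2 4 9 6 3)(5 8) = [7, 2, 4, 0, 9, 8, 3, 1, 5, 6]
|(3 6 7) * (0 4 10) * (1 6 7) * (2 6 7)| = 15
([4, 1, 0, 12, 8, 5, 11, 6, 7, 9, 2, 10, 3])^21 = [11, 1, 6, 12, 10, 5, 4, 0, 2, 9, 7, 8, 3]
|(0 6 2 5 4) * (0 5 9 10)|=|(0 6 2 9 10)(4 5)|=10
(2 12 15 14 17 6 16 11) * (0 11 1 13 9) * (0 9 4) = [11, 13, 12, 3, 0, 5, 16, 7, 8, 9, 10, 2, 15, 4, 17, 14, 1, 6] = (0 11 2 12 15 14 17 6 16 1 13 4)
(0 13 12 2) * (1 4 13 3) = (0 3 1 4 13 12 2) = [3, 4, 0, 1, 13, 5, 6, 7, 8, 9, 10, 11, 2, 12]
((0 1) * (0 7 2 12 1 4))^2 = (1 2)(7 12)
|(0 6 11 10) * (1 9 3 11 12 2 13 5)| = |(0 6 12 2 13 5 1 9 3 11 10)| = 11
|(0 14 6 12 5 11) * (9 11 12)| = 10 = |(0 14 6 9 11)(5 12)|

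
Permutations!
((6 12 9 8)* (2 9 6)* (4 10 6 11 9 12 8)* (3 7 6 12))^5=((2 3 7 6 8)(4 10 12 11 9))^5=(12)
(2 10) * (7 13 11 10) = (2 7 13 11 10) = [0, 1, 7, 3, 4, 5, 6, 13, 8, 9, 2, 10, 12, 11]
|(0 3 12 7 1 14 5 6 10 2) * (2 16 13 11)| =|(0 3 12 7 1 14 5 6 10 16 13 11 2)| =13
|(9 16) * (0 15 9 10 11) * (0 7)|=7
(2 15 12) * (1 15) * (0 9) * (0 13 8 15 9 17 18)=(0 17 18)(1 9 13 8 15 12 2)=[17, 9, 1, 3, 4, 5, 6, 7, 15, 13, 10, 11, 2, 8, 14, 12, 16, 18, 0]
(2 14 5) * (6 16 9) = (2 14 5)(6 16 9) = [0, 1, 14, 3, 4, 2, 16, 7, 8, 6, 10, 11, 12, 13, 5, 15, 9]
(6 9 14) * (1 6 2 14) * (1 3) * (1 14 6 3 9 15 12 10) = (1 3 14 2 6 15 12 10) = [0, 3, 6, 14, 4, 5, 15, 7, 8, 9, 1, 11, 10, 13, 2, 12]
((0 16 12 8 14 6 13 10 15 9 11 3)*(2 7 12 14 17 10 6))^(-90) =((0 16 14 2 7 12 8 17 10 15 9 11 3)(6 13))^(-90) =(0 16 14 2 7 12 8 17 10 15 9 11 3)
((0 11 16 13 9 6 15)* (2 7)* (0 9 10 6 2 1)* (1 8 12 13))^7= (0 1 16 11)(2 15 10 12 7 9 6 13 8)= ((0 11 16 1)(2 7 8 12 13 10 6 15 9))^7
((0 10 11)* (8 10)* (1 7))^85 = (0 8 10 11)(1 7)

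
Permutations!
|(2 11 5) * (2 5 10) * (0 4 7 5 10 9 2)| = |(0 4 7 5 10)(2 11 9)| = 15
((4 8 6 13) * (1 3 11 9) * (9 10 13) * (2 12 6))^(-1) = (1 9 6 12 2 8 4 13 10 11 3)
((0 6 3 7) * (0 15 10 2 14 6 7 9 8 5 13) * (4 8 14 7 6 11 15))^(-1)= ((0 6 3 9 14 11 15 10 2 7 4 8 5 13))^(-1)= (0 13 5 8 4 7 2 10 15 11 14 9 3 6)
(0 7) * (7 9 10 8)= (0 9 10 8 7)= [9, 1, 2, 3, 4, 5, 6, 0, 7, 10, 8]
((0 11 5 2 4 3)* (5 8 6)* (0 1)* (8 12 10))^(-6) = ((0 11 12 10 8 6 5 2 4 3 1))^(-6) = (0 6 1 8 3 10 4 12 2 11 5)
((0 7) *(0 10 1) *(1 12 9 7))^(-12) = (12) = ((0 1)(7 10 12 9))^(-12)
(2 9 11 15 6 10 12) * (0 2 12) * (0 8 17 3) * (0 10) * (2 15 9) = (0 15 6)(3 10 8 17)(9 11) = [15, 1, 2, 10, 4, 5, 0, 7, 17, 11, 8, 9, 12, 13, 14, 6, 16, 3]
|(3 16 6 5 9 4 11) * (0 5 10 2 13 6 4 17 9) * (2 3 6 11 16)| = |(0 5)(2 13 11 6 10 3)(4 16)(9 17)| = 6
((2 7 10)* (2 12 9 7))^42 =(7 12)(9 10)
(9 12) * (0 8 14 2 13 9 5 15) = (0 8 14 2 13 9 12 5 15) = [8, 1, 13, 3, 4, 15, 6, 7, 14, 12, 10, 11, 5, 9, 2, 0]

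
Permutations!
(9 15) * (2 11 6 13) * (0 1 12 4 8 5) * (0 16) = (0 1 12 4 8 5 16)(2 11 6 13)(9 15) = [1, 12, 11, 3, 8, 16, 13, 7, 5, 15, 10, 6, 4, 2, 14, 9, 0]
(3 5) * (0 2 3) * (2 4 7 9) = (0 4 7 9 2 3 5) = [4, 1, 3, 5, 7, 0, 6, 9, 8, 2]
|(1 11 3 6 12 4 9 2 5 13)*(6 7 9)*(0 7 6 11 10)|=|(0 7 9 2 5 13 1 10)(3 6 12 4 11)|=40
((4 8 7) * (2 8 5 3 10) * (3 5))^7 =(2 8 7 4 3 10)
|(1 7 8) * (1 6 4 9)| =6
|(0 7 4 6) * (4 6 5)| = 6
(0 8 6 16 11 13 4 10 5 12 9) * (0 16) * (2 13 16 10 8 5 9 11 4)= (0 5 12 11 16 4 8 6)(2 13)(9 10)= [5, 1, 13, 3, 8, 12, 0, 7, 6, 10, 9, 16, 11, 2, 14, 15, 4]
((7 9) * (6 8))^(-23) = ((6 8)(7 9))^(-23) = (6 8)(7 9)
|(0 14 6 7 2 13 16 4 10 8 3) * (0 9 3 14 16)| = |(0 16 4 10 8 14 6 7 2 13)(3 9)| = 10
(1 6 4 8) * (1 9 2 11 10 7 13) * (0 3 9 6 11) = [3, 11, 0, 9, 8, 5, 4, 13, 6, 2, 7, 10, 12, 1] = (0 3 9 2)(1 11 10 7 13)(4 8 6)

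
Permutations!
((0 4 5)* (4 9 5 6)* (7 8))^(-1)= ((0 9 5)(4 6)(7 8))^(-1)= (0 5 9)(4 6)(7 8)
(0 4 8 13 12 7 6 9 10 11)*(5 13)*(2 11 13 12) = (0 4 8 5 12 7 6 9 10 13 2 11) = [4, 1, 11, 3, 8, 12, 9, 6, 5, 10, 13, 0, 7, 2]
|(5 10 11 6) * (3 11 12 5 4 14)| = 15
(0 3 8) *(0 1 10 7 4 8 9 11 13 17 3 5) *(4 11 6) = (0 5)(1 10 7 11 13 17 3 9 6 4 8) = [5, 10, 2, 9, 8, 0, 4, 11, 1, 6, 7, 13, 12, 17, 14, 15, 16, 3]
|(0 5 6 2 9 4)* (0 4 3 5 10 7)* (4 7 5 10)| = |(0 4 7)(2 9 3 10 5 6)| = 6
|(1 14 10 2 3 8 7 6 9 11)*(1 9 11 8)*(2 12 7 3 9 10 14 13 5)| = 35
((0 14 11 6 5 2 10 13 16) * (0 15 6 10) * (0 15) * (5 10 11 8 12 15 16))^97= ((0 14 8 12 15 6 10 13 5 2 16))^97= (0 2 13 6 12 14 16 5 10 15 8)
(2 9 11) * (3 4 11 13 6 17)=(2 9 13 6 17 3 4 11)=[0, 1, 9, 4, 11, 5, 17, 7, 8, 13, 10, 2, 12, 6, 14, 15, 16, 3]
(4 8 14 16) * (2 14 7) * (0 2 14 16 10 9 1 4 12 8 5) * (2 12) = [12, 4, 16, 3, 5, 0, 6, 14, 7, 1, 9, 11, 8, 13, 10, 15, 2] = (0 12 8 7 14 10 9 1 4 5)(2 16)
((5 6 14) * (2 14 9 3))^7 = (2 14 5 6 9 3)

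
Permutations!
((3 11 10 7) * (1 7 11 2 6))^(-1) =((1 7 3 2 6)(10 11))^(-1) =(1 6 2 3 7)(10 11)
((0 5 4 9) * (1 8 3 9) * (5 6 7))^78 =((0 6 7 5 4 1 8 3 9))^78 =(0 8 5)(1 7 9)(3 4 6)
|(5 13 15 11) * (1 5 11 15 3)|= |(15)(1 5 13 3)|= 4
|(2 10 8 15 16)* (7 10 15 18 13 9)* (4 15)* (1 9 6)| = 8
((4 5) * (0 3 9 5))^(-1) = ((0 3 9 5 4))^(-1) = (0 4 5 9 3)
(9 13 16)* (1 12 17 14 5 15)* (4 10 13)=[0, 12, 2, 3, 10, 15, 6, 7, 8, 4, 13, 11, 17, 16, 5, 1, 9, 14]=(1 12 17 14 5 15)(4 10 13 16 9)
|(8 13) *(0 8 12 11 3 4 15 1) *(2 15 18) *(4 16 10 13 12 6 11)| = |(0 8 12 4 18 2 15 1)(3 16 10 13 6 11)| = 24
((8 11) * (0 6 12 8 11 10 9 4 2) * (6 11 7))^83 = ((0 11 7 6 12 8 10 9 4 2))^83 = (0 6 10 2 7 8 4 11 12 9)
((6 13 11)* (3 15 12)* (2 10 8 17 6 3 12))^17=((2 10 8 17 6 13 11 3 15))^17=(2 15 3 11 13 6 17 8 10)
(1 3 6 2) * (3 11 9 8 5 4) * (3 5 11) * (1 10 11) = (1 3 6 2 10 11 9 8)(4 5) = [0, 3, 10, 6, 5, 4, 2, 7, 1, 8, 11, 9]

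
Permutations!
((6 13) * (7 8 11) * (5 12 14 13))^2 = ((5 12 14 13 6)(7 8 11))^2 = (5 14 6 12 13)(7 11 8)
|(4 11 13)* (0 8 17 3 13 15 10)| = 9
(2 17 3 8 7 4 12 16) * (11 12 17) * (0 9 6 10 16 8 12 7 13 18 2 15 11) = [9, 1, 0, 12, 17, 5, 10, 4, 13, 6, 16, 7, 8, 18, 14, 11, 15, 3, 2] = (0 9 6 10 16 15 11 7 4 17 3 12 8 13 18 2)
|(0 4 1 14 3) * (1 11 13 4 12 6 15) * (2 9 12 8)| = 30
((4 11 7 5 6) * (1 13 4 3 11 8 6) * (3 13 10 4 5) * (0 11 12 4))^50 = ((0 11 7 3 12 4 8 6 13 5 1 10))^50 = (0 7 12 8 13 1)(3 4 6 5 10 11)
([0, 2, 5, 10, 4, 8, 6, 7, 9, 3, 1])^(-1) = [0, 10, 1, 9, 4, 2, 6, 7, 5, 8, 3]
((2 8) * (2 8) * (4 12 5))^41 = (4 5 12)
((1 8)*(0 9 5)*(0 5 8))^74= (0 8)(1 9)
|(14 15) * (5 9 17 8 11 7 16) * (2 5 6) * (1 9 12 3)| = |(1 9 17 8 11 7 16 6 2 5 12 3)(14 15)| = 12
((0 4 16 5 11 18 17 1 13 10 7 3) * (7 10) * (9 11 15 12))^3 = ((0 4 16 5 15 12 9 11 18 17 1 13 7 3))^3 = (0 5 9 17 7 4 15 11 1 3 16 12 18 13)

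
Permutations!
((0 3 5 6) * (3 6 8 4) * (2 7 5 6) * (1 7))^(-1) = ((0 2 1 7 5 8 4 3 6))^(-1) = (0 6 3 4 8 5 7 1 2)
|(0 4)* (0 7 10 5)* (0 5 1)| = |(0 4 7 10 1)| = 5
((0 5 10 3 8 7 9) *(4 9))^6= ((0 5 10 3 8 7 4 9))^6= (0 4 8 10)(3 5 9 7)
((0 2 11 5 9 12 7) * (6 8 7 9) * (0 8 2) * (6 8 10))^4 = (12)(2 7 11 10 5 6 8)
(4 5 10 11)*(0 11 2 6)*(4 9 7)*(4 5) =[11, 1, 6, 3, 4, 10, 0, 5, 8, 7, 2, 9] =(0 11 9 7 5 10 2 6)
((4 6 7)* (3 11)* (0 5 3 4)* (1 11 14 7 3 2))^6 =(0 6 2 14 11)(1 7 4 5 3)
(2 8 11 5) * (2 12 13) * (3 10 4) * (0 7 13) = [7, 1, 8, 10, 3, 12, 6, 13, 11, 9, 4, 5, 0, 2] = (0 7 13 2 8 11 5 12)(3 10 4)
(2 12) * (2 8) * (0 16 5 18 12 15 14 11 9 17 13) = (0 16 5 18 12 8 2 15 14 11 9 17 13) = [16, 1, 15, 3, 4, 18, 6, 7, 2, 17, 10, 9, 8, 0, 11, 14, 5, 13, 12]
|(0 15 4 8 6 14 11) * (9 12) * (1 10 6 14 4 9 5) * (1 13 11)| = |(0 15 9 12 5 13 11)(1 10 6 4 8 14)| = 42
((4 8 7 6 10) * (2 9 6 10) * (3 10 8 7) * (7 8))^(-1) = ((2 9 6)(3 10 4 8))^(-1) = (2 6 9)(3 8 4 10)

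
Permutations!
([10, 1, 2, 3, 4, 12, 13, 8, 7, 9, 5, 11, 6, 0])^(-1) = (0 13 6 12 5 10)(7 8)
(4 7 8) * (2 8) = (2 8 4 7) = [0, 1, 8, 3, 7, 5, 6, 2, 4]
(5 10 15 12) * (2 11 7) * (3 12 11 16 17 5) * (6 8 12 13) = (2 16 17 5 10 15 11 7)(3 13 6 8 12) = [0, 1, 16, 13, 4, 10, 8, 2, 12, 9, 15, 7, 3, 6, 14, 11, 17, 5]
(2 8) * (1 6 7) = (1 6 7)(2 8) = [0, 6, 8, 3, 4, 5, 7, 1, 2]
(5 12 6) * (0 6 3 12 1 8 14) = (0 6 5 1 8 14)(3 12) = [6, 8, 2, 12, 4, 1, 5, 7, 14, 9, 10, 11, 3, 13, 0]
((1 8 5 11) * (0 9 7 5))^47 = ((0 9 7 5 11 1 8))^47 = (0 1 5 9 8 11 7)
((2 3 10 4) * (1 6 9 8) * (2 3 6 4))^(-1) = ((1 4 3 10 2 6 9 8))^(-1) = (1 8 9 6 2 10 3 4)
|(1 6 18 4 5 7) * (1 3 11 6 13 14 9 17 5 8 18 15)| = |(1 13 14 9 17 5 7 3 11 6 15)(4 8 18)| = 33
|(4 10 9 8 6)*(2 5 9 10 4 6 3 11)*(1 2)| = 7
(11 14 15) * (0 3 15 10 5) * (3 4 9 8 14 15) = [4, 1, 2, 3, 9, 0, 6, 7, 14, 8, 5, 15, 12, 13, 10, 11] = (0 4 9 8 14 10 5)(11 15)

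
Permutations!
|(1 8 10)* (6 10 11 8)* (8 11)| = |(11)(1 6 10)| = 3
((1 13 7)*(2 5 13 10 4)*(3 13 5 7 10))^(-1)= ((1 3 13 10 4 2 7))^(-1)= (1 7 2 4 10 13 3)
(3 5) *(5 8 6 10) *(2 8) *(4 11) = (2 8 6 10 5 3)(4 11) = [0, 1, 8, 2, 11, 3, 10, 7, 6, 9, 5, 4]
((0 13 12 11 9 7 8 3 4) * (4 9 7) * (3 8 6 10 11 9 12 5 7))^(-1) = ((0 13 5 7 6 10 11 3 12 9 4))^(-1) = (0 4 9 12 3 11 10 6 7 5 13)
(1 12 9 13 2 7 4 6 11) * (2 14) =(1 12 9 13 14 2 7 4 6 11) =[0, 12, 7, 3, 6, 5, 11, 4, 8, 13, 10, 1, 9, 14, 2]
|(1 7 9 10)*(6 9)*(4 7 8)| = |(1 8 4 7 6 9 10)| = 7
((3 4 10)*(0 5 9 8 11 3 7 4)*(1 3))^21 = (11)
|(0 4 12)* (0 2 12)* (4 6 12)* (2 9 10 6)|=|(0 2 4)(6 12 9 10)|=12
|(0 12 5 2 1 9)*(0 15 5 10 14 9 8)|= 10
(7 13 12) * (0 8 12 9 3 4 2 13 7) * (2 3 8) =(0 2 13 9 8 12)(3 4) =[2, 1, 13, 4, 3, 5, 6, 7, 12, 8, 10, 11, 0, 9]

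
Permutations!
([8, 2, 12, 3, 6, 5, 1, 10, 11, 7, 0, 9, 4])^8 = (0 11 7)(1 4 2 6 12)(8 9 10)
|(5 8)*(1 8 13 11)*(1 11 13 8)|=2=|(13)(5 8)|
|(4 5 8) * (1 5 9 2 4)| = 3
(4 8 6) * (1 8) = (1 8 6 4) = [0, 8, 2, 3, 1, 5, 4, 7, 6]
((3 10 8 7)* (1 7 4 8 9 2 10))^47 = (1 3 7)(2 9 10)(4 8)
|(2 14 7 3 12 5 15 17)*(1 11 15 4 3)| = |(1 11 15 17 2 14 7)(3 12 5 4)| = 28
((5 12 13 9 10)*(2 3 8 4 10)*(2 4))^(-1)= (2 8 3)(4 9 13 12 5 10)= ((2 3 8)(4 10 5 12 13 9))^(-1)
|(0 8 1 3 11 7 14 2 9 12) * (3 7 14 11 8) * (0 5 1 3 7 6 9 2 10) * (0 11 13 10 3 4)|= |(0 7 13 10 11 14 3 8 4)(1 6 9 12 5)|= 45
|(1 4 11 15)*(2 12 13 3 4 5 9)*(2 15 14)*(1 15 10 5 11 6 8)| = 30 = |(15)(1 11 14 2 12 13 3 4 6 8)(5 9 10)|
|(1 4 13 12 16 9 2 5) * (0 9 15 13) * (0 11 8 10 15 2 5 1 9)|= 10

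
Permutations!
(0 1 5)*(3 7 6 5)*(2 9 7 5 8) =(0 1 3 5)(2 9 7 6 8) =[1, 3, 9, 5, 4, 0, 8, 6, 2, 7]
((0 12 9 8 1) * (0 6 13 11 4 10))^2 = ((0 12 9 8 1 6 13 11 4 10))^2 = (0 9 1 13 4)(6 11 10 12 8)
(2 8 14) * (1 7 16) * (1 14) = (1 7 16 14 2 8) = [0, 7, 8, 3, 4, 5, 6, 16, 1, 9, 10, 11, 12, 13, 2, 15, 14]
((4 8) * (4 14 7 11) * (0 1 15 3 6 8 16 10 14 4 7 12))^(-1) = ((0 1 15 3 6 8 4 16 10 14 12)(7 11))^(-1) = (0 12 14 10 16 4 8 6 3 15 1)(7 11)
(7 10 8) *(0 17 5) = (0 17 5)(7 10 8) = [17, 1, 2, 3, 4, 0, 6, 10, 7, 9, 8, 11, 12, 13, 14, 15, 16, 5]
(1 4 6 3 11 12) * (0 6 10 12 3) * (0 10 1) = (0 6 10 12)(1 4)(3 11) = [6, 4, 2, 11, 1, 5, 10, 7, 8, 9, 12, 3, 0]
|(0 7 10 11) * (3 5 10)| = 6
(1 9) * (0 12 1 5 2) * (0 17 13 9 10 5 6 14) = [12, 10, 17, 3, 4, 2, 14, 7, 8, 6, 5, 11, 1, 9, 0, 15, 16, 13] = (0 12 1 10 5 2 17 13 9 6 14)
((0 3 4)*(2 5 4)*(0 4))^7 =((0 3 2 5))^7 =(0 5 2 3)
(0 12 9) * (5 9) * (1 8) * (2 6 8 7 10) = [12, 7, 6, 3, 4, 9, 8, 10, 1, 0, 2, 11, 5] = (0 12 5 9)(1 7 10 2 6 8)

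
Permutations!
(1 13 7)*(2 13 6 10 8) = (1 6 10 8 2 13 7) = [0, 6, 13, 3, 4, 5, 10, 1, 2, 9, 8, 11, 12, 7]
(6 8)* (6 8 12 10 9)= (6 12 10 9)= [0, 1, 2, 3, 4, 5, 12, 7, 8, 6, 9, 11, 10]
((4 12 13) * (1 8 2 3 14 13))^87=((1 8 2 3 14 13 4 12))^87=(1 12 4 13 14 3 2 8)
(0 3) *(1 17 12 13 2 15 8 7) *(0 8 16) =(0 3 8 7 1 17 12 13 2 15 16) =[3, 17, 15, 8, 4, 5, 6, 1, 7, 9, 10, 11, 13, 2, 14, 16, 0, 12]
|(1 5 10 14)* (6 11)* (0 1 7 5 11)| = 4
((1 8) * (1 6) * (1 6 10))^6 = ((1 8 10))^6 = (10)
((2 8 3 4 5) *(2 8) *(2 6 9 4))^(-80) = (2 5 6 8 9 3 4)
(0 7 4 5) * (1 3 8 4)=[7, 3, 2, 8, 5, 0, 6, 1, 4]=(0 7 1 3 8 4 5)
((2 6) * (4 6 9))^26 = ((2 9 4 6))^26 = (2 4)(6 9)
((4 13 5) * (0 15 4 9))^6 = ((0 15 4 13 5 9))^6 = (15)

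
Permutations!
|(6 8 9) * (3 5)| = |(3 5)(6 8 9)| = 6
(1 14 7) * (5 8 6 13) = (1 14 7)(5 8 6 13) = [0, 14, 2, 3, 4, 8, 13, 1, 6, 9, 10, 11, 12, 5, 7]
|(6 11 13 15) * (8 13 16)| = 6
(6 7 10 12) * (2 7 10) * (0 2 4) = (0 2 7 4)(6 10 12) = [2, 1, 7, 3, 0, 5, 10, 4, 8, 9, 12, 11, 6]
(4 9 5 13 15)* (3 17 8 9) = (3 17 8 9 5 13 15 4) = [0, 1, 2, 17, 3, 13, 6, 7, 9, 5, 10, 11, 12, 15, 14, 4, 16, 8]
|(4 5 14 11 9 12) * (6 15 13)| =6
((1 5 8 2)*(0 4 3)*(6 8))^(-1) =(0 3 4)(1 2 8 6 5)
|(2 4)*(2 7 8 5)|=5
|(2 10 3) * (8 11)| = 6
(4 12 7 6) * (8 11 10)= (4 12 7 6)(8 11 10)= [0, 1, 2, 3, 12, 5, 4, 6, 11, 9, 8, 10, 7]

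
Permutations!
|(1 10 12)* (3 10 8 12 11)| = |(1 8 12)(3 10 11)| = 3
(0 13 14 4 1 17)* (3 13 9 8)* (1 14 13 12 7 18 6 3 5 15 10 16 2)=(0 9 8 5 15 10 16 2 1 17)(3 12 7 18 6)(4 14)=[9, 17, 1, 12, 14, 15, 3, 18, 5, 8, 16, 11, 7, 13, 4, 10, 2, 0, 6]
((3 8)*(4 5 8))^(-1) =((3 4 5 8))^(-1) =(3 8 5 4)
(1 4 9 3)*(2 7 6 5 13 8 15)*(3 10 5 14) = (1 4 9 10 5 13 8 15 2 7 6 14 3) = [0, 4, 7, 1, 9, 13, 14, 6, 15, 10, 5, 11, 12, 8, 3, 2]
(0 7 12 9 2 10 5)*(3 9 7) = (0 3 9 2 10 5)(7 12) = [3, 1, 10, 9, 4, 0, 6, 12, 8, 2, 5, 11, 7]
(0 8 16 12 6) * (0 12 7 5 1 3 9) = (0 8 16 7 5 1 3 9)(6 12) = [8, 3, 2, 9, 4, 1, 12, 5, 16, 0, 10, 11, 6, 13, 14, 15, 7]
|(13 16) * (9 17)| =2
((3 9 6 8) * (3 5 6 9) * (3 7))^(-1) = ((9)(3 7)(5 6 8))^(-1) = (9)(3 7)(5 8 6)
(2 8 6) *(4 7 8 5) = [0, 1, 5, 3, 7, 4, 2, 8, 6] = (2 5 4 7 8 6)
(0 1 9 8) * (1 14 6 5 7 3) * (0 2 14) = (1 9 8 2 14 6 5 7 3) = [0, 9, 14, 1, 4, 7, 5, 3, 2, 8, 10, 11, 12, 13, 6]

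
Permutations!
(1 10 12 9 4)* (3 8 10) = (1 3 8 10 12 9 4) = [0, 3, 2, 8, 1, 5, 6, 7, 10, 4, 12, 11, 9]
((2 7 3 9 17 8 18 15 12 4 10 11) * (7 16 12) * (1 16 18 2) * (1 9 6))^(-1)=(1 6 3 7 15 18 2 8 17 9 11 10 4 12 16)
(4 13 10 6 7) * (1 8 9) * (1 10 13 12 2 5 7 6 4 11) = [0, 8, 5, 3, 12, 7, 6, 11, 9, 10, 4, 1, 2, 13] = (13)(1 8 9 10 4 12 2 5 7 11)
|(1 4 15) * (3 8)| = |(1 4 15)(3 8)| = 6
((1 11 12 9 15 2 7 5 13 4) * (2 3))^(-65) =((1 11 12 9 15 3 2 7 5 13 4))^(-65) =(1 11 12 9 15 3 2 7 5 13 4)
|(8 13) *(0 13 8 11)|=3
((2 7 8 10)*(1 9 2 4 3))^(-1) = (1 3 4 10 8 7 2 9)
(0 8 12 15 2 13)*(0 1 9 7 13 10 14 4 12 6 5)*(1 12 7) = (0 8 6 5)(1 9)(2 10 14 4 7 13 12 15) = [8, 9, 10, 3, 7, 0, 5, 13, 6, 1, 14, 11, 15, 12, 4, 2]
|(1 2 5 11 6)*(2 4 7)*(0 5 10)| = 9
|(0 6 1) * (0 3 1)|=2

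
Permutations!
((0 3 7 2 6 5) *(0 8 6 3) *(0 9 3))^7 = ((0 9 3 7 2)(5 8 6))^7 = (0 3 2 9 7)(5 8 6)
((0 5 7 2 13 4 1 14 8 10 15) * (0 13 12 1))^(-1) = (0 4 13 15 10 8 14 1 12 2 7 5)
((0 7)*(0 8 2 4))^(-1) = (0 4 2 8 7)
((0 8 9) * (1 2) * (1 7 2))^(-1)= (0 9 8)(2 7)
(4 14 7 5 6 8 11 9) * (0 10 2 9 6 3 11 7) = (0 10 2 9 4 14)(3 11 6 8 7 5) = [10, 1, 9, 11, 14, 3, 8, 5, 7, 4, 2, 6, 12, 13, 0]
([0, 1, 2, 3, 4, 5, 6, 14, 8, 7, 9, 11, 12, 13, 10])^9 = [0, 1, 2, 3, 4, 5, 6, 14, 8, 7, 9, 11, 12, 13, 10]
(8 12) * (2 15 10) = (2 15 10)(8 12) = [0, 1, 15, 3, 4, 5, 6, 7, 12, 9, 2, 11, 8, 13, 14, 10]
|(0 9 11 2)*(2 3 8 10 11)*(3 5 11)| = |(0 9 2)(3 8 10)(5 11)| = 6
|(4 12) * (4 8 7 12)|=3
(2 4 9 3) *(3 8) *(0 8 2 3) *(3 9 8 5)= (0 5 3 9 2 4 8)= [5, 1, 4, 9, 8, 3, 6, 7, 0, 2]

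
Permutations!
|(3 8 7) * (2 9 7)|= 5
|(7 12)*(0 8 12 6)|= |(0 8 12 7 6)|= 5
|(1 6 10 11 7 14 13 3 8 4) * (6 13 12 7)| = |(1 13 3 8 4)(6 10 11)(7 14 12)| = 15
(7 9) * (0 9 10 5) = [9, 1, 2, 3, 4, 0, 6, 10, 8, 7, 5] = (0 9 7 10 5)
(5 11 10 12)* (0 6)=(0 6)(5 11 10 12)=[6, 1, 2, 3, 4, 11, 0, 7, 8, 9, 12, 10, 5]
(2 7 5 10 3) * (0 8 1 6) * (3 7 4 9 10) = (0 8 1 6)(2 4 9 10 7 5 3) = [8, 6, 4, 2, 9, 3, 0, 5, 1, 10, 7]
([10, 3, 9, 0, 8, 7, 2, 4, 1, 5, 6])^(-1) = [3, 8, 6, 1, 7, 9, 10, 5, 4, 2, 0]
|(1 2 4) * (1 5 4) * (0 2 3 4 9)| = 7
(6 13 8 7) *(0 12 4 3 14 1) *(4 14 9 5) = (0 12 14 1)(3 9 5 4)(6 13 8 7) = [12, 0, 2, 9, 3, 4, 13, 6, 7, 5, 10, 11, 14, 8, 1]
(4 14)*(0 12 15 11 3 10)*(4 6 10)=(0 12 15 11 3 4 14 6 10)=[12, 1, 2, 4, 14, 5, 10, 7, 8, 9, 0, 3, 15, 13, 6, 11]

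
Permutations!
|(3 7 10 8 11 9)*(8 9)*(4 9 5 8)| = 8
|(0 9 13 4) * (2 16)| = |(0 9 13 4)(2 16)| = 4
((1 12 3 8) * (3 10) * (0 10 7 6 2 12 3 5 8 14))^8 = (0 10 5 8 1 3 14)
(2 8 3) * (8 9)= [0, 1, 9, 2, 4, 5, 6, 7, 3, 8]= (2 9 8 3)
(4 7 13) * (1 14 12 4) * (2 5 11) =(1 14 12 4 7 13)(2 5 11) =[0, 14, 5, 3, 7, 11, 6, 13, 8, 9, 10, 2, 4, 1, 12]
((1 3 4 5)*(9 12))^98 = (12)(1 4)(3 5)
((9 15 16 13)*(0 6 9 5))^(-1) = (0 5 13 16 15 9 6)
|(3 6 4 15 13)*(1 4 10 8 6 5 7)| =21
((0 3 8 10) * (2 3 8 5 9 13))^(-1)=(0 10 8)(2 13 9 5 3)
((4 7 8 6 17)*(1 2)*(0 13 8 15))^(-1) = ((0 13 8 6 17 4 7 15)(1 2))^(-1) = (0 15 7 4 17 6 8 13)(1 2)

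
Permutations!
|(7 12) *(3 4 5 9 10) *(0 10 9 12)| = 7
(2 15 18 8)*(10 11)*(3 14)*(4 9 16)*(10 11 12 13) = (2 15 18 8)(3 14)(4 9 16)(10 12 13) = [0, 1, 15, 14, 9, 5, 6, 7, 2, 16, 12, 11, 13, 10, 3, 18, 4, 17, 8]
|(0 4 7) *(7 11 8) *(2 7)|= |(0 4 11 8 2 7)|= 6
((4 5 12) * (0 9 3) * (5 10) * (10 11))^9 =(4 12 5 10 11)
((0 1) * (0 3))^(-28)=((0 1 3))^(-28)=(0 3 1)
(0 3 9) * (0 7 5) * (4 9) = [3, 1, 2, 4, 9, 0, 6, 5, 8, 7] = (0 3 4 9 7 5)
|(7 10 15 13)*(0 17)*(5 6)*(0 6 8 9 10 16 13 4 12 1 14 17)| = |(1 14 17 6 5 8 9 10 15 4 12)(7 16 13)| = 33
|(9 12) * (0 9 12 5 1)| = 4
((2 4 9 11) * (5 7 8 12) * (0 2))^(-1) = ((0 2 4 9 11)(5 7 8 12))^(-1) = (0 11 9 4 2)(5 12 8 7)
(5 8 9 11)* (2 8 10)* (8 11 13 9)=(2 11 5 10)(9 13)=[0, 1, 11, 3, 4, 10, 6, 7, 8, 13, 2, 5, 12, 9]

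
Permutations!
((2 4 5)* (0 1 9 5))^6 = ((0 1 9 5 2 4))^6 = (9)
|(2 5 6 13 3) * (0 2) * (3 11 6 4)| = 15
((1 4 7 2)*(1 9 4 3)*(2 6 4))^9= ((1 3)(2 9)(4 7 6))^9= (1 3)(2 9)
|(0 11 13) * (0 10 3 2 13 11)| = |(2 13 10 3)| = 4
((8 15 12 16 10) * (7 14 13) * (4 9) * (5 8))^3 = ((4 9)(5 8 15 12 16 10)(7 14 13))^3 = (4 9)(5 12)(8 16)(10 15)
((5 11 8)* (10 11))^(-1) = ((5 10 11 8))^(-1) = (5 8 11 10)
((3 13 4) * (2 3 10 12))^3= (2 4)(3 10)(12 13)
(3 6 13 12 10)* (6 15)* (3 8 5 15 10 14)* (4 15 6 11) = (3 10 8 5 6 13 12 14)(4 15 11) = [0, 1, 2, 10, 15, 6, 13, 7, 5, 9, 8, 4, 14, 12, 3, 11]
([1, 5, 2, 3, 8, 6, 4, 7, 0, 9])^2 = (9)(0 5 4)(1 6 8)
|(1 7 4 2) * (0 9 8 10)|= 4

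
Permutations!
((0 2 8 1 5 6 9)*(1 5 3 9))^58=((0 2 8 5 6 1 3 9))^58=(0 8 6 3)(1 9 2 5)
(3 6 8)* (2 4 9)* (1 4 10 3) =(1 4 9 2 10 3 6 8) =[0, 4, 10, 6, 9, 5, 8, 7, 1, 2, 3]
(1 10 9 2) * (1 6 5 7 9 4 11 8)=(1 10 4 11 8)(2 6 5 7 9)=[0, 10, 6, 3, 11, 7, 5, 9, 1, 2, 4, 8]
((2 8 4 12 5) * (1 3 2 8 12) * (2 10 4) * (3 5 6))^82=(1 5 8 2 12 6 3 10 4)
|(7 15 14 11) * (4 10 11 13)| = 7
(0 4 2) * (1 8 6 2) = [4, 8, 0, 3, 1, 5, 2, 7, 6] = (0 4 1 8 6 2)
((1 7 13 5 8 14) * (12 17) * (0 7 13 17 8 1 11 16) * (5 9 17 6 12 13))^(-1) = ((0 7 6 12 8 14 11 16)(1 5)(9 17 13))^(-1) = (0 16 11 14 8 12 6 7)(1 5)(9 13 17)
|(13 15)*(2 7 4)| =|(2 7 4)(13 15)| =6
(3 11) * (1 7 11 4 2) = [0, 7, 1, 4, 2, 5, 6, 11, 8, 9, 10, 3] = (1 7 11 3 4 2)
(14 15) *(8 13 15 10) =(8 13 15 14 10) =[0, 1, 2, 3, 4, 5, 6, 7, 13, 9, 8, 11, 12, 15, 10, 14]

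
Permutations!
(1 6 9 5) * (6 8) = (1 8 6 9 5) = [0, 8, 2, 3, 4, 1, 9, 7, 6, 5]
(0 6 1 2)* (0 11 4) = [6, 2, 11, 3, 0, 5, 1, 7, 8, 9, 10, 4] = (0 6 1 2 11 4)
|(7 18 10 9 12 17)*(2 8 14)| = |(2 8 14)(7 18 10 9 12 17)| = 6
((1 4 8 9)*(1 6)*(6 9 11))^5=((1 4 8 11 6))^5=(11)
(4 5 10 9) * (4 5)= (5 10 9)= [0, 1, 2, 3, 4, 10, 6, 7, 8, 5, 9]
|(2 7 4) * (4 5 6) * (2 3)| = |(2 7 5 6 4 3)| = 6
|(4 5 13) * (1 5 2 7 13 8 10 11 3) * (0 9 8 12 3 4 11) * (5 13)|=36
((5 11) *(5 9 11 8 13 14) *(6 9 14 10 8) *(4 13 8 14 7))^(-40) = ((4 13 10 14 5 6 9 11 7))^(-40) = (4 6 13 9 10 11 14 7 5)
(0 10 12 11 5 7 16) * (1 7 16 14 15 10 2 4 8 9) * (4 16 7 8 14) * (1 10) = [2, 8, 16, 3, 14, 7, 6, 4, 9, 10, 12, 5, 11, 13, 15, 1, 0] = (0 2 16)(1 8 9 10 12 11 5 7 4 14 15)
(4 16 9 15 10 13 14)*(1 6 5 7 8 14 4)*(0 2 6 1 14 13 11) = [2, 1, 6, 3, 16, 7, 5, 8, 13, 15, 11, 0, 12, 4, 14, 10, 9] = (0 2 6 5 7 8 13 4 16 9 15 10 11)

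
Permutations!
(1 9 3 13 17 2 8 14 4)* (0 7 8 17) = (0 7 8 14 4 1 9 3 13)(2 17) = [7, 9, 17, 13, 1, 5, 6, 8, 14, 3, 10, 11, 12, 0, 4, 15, 16, 2]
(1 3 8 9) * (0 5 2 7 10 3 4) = [5, 4, 7, 8, 0, 2, 6, 10, 9, 1, 3] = (0 5 2 7 10 3 8 9 1 4)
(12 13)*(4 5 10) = [0, 1, 2, 3, 5, 10, 6, 7, 8, 9, 4, 11, 13, 12] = (4 5 10)(12 13)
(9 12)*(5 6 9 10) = (5 6 9 12 10) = [0, 1, 2, 3, 4, 6, 9, 7, 8, 12, 5, 11, 10]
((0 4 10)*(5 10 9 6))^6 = ((0 4 9 6 5 10))^6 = (10)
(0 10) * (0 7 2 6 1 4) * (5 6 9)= [10, 4, 9, 3, 0, 6, 1, 2, 8, 5, 7]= (0 10 7 2 9 5 6 1 4)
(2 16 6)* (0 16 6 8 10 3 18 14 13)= (0 16 8 10 3 18 14 13)(2 6)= [16, 1, 6, 18, 4, 5, 2, 7, 10, 9, 3, 11, 12, 0, 13, 15, 8, 17, 14]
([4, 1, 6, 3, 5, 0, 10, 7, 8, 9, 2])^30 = [0, 1, 2, 3, 4, 5, 6, 7, 8, 9, 10]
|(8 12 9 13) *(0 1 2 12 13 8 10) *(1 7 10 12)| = 12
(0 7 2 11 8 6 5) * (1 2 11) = (0 7 11 8 6 5)(1 2) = [7, 2, 1, 3, 4, 0, 5, 11, 6, 9, 10, 8]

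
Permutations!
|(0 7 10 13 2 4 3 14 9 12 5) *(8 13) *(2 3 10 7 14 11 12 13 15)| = 40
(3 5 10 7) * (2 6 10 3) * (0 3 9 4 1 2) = (0 3 5 9 4 1 2 6 10 7) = [3, 2, 6, 5, 1, 9, 10, 0, 8, 4, 7]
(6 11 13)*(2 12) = [0, 1, 12, 3, 4, 5, 11, 7, 8, 9, 10, 13, 2, 6] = (2 12)(6 11 13)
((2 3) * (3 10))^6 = (10)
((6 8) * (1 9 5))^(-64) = ((1 9 5)(6 8))^(-64) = (1 5 9)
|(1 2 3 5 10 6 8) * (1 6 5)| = 6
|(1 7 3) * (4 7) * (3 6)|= 5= |(1 4 7 6 3)|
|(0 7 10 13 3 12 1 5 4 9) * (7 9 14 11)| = 10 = |(0 9)(1 5 4 14 11 7 10 13 3 12)|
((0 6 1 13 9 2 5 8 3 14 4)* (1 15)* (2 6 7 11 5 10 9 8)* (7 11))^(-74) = ((0 11 5 2 10 9 6 15 1 13 8 3 14 4))^(-74) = (0 8 6 5 14 1 10)(2 4 13 9 11 3 15)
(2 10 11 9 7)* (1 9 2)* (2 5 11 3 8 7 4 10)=[0, 9, 2, 8, 10, 11, 6, 1, 7, 4, 3, 5]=(1 9 4 10 3 8 7)(5 11)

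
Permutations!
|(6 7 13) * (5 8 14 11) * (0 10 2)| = |(0 10 2)(5 8 14 11)(6 7 13)| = 12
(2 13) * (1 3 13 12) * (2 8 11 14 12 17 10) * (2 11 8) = [0, 3, 17, 13, 4, 5, 6, 7, 8, 9, 11, 14, 1, 2, 12, 15, 16, 10] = (1 3 13 2 17 10 11 14 12)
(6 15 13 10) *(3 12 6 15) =[0, 1, 2, 12, 4, 5, 3, 7, 8, 9, 15, 11, 6, 10, 14, 13] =(3 12 6)(10 15 13)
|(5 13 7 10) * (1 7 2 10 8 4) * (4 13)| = 8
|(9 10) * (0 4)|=2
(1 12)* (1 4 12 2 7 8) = [0, 2, 7, 3, 12, 5, 6, 8, 1, 9, 10, 11, 4] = (1 2 7 8)(4 12)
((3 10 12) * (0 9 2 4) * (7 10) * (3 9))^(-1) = (0 4 2 9 12 10 7 3)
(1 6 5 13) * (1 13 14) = (1 6 5 14) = [0, 6, 2, 3, 4, 14, 5, 7, 8, 9, 10, 11, 12, 13, 1]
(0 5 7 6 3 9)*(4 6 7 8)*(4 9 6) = (0 5 8 9)(3 6) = [5, 1, 2, 6, 4, 8, 3, 7, 9, 0]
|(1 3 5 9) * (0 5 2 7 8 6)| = |(0 5 9 1 3 2 7 8 6)| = 9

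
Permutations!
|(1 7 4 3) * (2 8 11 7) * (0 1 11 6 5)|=|(0 1 2 8 6 5)(3 11 7 4)|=12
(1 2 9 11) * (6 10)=(1 2 9 11)(6 10)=[0, 2, 9, 3, 4, 5, 10, 7, 8, 11, 6, 1]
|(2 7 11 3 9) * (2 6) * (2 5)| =7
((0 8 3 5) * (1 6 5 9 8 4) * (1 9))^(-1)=((0 4 9 8 3 1 6 5))^(-1)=(0 5 6 1 3 8 9 4)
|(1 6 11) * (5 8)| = |(1 6 11)(5 8)| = 6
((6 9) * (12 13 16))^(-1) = (6 9)(12 16 13)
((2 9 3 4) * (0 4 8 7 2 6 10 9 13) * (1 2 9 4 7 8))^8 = ((0 7 9 3 1 2 13)(4 6 10))^8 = (0 7 9 3 1 2 13)(4 10 6)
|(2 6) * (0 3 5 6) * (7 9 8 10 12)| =5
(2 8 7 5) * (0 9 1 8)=(0 9 1 8 7 5 2)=[9, 8, 0, 3, 4, 2, 6, 5, 7, 1]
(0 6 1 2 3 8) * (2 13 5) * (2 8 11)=[6, 13, 3, 11, 4, 8, 1, 7, 0, 9, 10, 2, 12, 5]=(0 6 1 13 5 8)(2 3 11)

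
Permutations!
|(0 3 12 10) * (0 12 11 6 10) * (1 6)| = 7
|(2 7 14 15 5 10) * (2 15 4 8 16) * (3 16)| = |(2 7 14 4 8 3 16)(5 10 15)| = 21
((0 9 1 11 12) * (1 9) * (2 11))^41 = ((0 1 2 11 12))^41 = (0 1 2 11 12)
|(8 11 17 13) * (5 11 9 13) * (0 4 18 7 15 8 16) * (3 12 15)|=33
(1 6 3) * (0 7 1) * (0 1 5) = (0 7 5)(1 6 3) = [7, 6, 2, 1, 4, 0, 3, 5]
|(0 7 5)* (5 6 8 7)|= 6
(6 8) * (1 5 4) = [0, 5, 2, 3, 1, 4, 8, 7, 6] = (1 5 4)(6 8)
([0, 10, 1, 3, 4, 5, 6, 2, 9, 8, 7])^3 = [0, 2, 7, 3, 4, 5, 6, 10, 9, 8, 1]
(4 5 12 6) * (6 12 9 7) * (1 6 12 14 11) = (1 6 4 5 9 7 12 14 11) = [0, 6, 2, 3, 5, 9, 4, 12, 8, 7, 10, 1, 14, 13, 11]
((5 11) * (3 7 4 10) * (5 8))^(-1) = (3 10 4 7)(5 8 11)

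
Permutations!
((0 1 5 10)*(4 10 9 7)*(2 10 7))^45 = (0 9)(1 2)(4 7)(5 10)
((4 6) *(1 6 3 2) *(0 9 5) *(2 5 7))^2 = ((0 9 7 2 1 6 4 3 5))^2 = (0 7 1 4 5 9 2 6 3)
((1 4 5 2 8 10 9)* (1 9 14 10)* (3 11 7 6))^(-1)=((1 4 5 2 8)(3 11 7 6)(10 14))^(-1)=(1 8 2 5 4)(3 6 7 11)(10 14)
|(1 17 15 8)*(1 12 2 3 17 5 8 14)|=9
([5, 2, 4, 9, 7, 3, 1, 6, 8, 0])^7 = [9, 4, 7, 5, 6, 0, 2, 1, 8, 3]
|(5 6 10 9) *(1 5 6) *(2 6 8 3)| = 6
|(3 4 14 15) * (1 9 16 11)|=4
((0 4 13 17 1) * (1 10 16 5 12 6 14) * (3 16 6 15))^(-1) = (0 1 14 6 10 17 13 4)(3 15 12 5 16)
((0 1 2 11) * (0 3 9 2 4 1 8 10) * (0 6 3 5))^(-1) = (0 5 11 2 9 3 6 10 8)(1 4)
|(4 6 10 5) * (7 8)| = |(4 6 10 5)(7 8)| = 4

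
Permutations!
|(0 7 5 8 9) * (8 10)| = |(0 7 5 10 8 9)| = 6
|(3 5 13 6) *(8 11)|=4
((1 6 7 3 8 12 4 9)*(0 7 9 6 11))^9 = ((0 7 3 8 12 4 6 9 1 11))^9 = (0 11 1 9 6 4 12 8 3 7)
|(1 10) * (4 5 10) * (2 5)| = |(1 4 2 5 10)| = 5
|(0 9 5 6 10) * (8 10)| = |(0 9 5 6 8 10)| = 6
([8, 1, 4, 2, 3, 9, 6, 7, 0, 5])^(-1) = [8, 1, 3, 4, 2, 9, 6, 7, 0, 5]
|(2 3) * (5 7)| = 2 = |(2 3)(5 7)|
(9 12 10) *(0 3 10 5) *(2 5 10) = [3, 1, 5, 2, 4, 0, 6, 7, 8, 12, 9, 11, 10] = (0 3 2 5)(9 12 10)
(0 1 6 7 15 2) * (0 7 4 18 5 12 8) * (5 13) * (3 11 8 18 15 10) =(0 1 6 4 15 2 7 10 3 11 8)(5 12 18 13) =[1, 6, 7, 11, 15, 12, 4, 10, 0, 9, 3, 8, 18, 5, 14, 2, 16, 17, 13]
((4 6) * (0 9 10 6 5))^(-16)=((0 9 10 6 4 5))^(-16)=(0 10 4)(5 9 6)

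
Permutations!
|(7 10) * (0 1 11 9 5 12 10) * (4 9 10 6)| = 5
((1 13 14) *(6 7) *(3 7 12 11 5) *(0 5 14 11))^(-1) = ((0 5 3 7 6 12)(1 13 11 14))^(-1) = (0 12 6 7 3 5)(1 14 11 13)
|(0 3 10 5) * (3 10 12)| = |(0 10 5)(3 12)| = 6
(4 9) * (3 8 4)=[0, 1, 2, 8, 9, 5, 6, 7, 4, 3]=(3 8 4 9)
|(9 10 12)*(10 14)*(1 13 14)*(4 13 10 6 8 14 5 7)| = |(1 10 12 9)(4 13 5 7)(6 8 14)| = 12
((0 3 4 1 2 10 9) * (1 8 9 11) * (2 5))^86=(0 3 4 8 9)(1 5 2 10 11)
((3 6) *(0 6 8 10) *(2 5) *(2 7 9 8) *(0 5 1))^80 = ((0 6 3 2 1)(5 7 9 8 10))^80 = (10)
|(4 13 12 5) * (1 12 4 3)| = 4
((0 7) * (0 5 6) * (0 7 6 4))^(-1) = (0 4 5 7 6)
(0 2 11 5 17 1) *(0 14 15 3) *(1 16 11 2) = [1, 14, 2, 0, 4, 17, 6, 7, 8, 9, 10, 5, 12, 13, 15, 3, 11, 16] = (0 1 14 15 3)(5 17 16 11)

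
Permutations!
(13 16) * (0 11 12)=(0 11 12)(13 16)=[11, 1, 2, 3, 4, 5, 6, 7, 8, 9, 10, 12, 0, 16, 14, 15, 13]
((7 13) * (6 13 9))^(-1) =((6 13 7 9))^(-1) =(6 9 7 13)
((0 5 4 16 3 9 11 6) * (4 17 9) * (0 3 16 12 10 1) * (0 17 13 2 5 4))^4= (0 1 6 12 9)(2 5 13)(3 10 11 4 17)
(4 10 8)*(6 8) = [0, 1, 2, 3, 10, 5, 8, 7, 4, 9, 6] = (4 10 6 8)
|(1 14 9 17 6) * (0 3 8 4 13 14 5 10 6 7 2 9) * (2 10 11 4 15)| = 16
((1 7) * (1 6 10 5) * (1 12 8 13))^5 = (1 12 6 13 5 7 8 10)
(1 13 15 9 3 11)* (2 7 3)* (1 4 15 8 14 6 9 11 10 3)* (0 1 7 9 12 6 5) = (0 1 13 8 14 5)(2 9)(3 10)(4 15 11)(6 12) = [1, 13, 9, 10, 15, 0, 12, 7, 14, 2, 3, 4, 6, 8, 5, 11]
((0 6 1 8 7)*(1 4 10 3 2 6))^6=((0 1 8 7)(2 6 4 10 3))^6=(0 8)(1 7)(2 6 4 10 3)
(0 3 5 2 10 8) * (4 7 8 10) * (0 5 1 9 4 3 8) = (10)(0 8 5 2 3 1 9 4 7) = [8, 9, 3, 1, 7, 2, 6, 0, 5, 4, 10]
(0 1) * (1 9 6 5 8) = (0 9 6 5 8 1) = [9, 0, 2, 3, 4, 8, 5, 7, 1, 6]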